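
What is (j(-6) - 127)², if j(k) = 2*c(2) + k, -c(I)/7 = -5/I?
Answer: 9604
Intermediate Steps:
c(I) = 35/I (c(I) = -(-35)/I = 35/I)
j(k) = 35 + k (j(k) = 2*(35/2) + k = 35 + k)
(j(-6) - 127)² = ((35 - 6) - 127)² = (29 - 127)² = (-98)² = 9604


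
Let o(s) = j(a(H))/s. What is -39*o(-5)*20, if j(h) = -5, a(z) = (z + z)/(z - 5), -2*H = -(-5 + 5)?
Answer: -780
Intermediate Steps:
H = 0 (H = -(-1)*(-5 + 5)/2 = -(-1)*0/2 = -½*0 = 0)
a(z) = 2*z/(-5 + z) (a(z) = (2*z)/(-5 + z) = 2*z/(-5 + z))
o(s) = -5/s
-39*o(-5)*20 = -(-195)/(-5)*20 = -(-195)*(-1)/5*20 = -39*1*20 = -39*20 = -780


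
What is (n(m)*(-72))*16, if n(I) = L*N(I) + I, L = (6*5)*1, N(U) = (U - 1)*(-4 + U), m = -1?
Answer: -344448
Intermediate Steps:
N(U) = (-1 + U)*(-4 + U)
L = 30 (L = 30*1 = 30)
n(I) = 120 - 149*I + 30*I² (n(I) = 30*(4 + I² - 5*I) + I = (120 - 150*I + 30*I²) + I = 120 - 149*I + 30*I²)
(n(m)*(-72))*16 = ((120 - 149*(-1) + 30*(-1)²)*(-72))*16 = ((120 + 149 + 30*1)*(-72))*16 = ((120 + 149 + 30)*(-72))*16 = (299*(-72))*16 = -21528*16 = -344448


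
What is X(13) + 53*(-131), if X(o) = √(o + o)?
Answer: -6943 + √26 ≈ -6937.9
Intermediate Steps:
X(o) = √2*√o (X(o) = √(2*o) = √2*√o)
X(13) + 53*(-131) = √2*√13 + 53*(-131) = √26 - 6943 = -6943 + √26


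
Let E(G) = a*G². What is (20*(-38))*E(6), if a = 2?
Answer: -54720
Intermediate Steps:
E(G) = 2*G²
(20*(-38))*E(6) = (20*(-38))*(2*6²) = -1520*36 = -760*72 = -54720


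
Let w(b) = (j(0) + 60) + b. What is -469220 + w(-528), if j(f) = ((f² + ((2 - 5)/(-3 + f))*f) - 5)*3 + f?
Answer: -469703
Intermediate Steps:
j(f) = -15 + f + 3*f² - 9*f/(-3 + f) (j(f) = ((f² + (-3/(-3 + f))*f) - 5)*3 + f = ((f² - 3*f/(-3 + f)) - 5)*3 + f = (-5 + f² - 3*f/(-3 + f))*3 + f = (-15 + 3*f² - 9*f/(-3 + f)) + f = -15 + f + 3*f² - 9*f/(-3 + f))
w(b) = 45 + b (w(b) = ((45 - 27*0 - 8*0² + 3*0³)/(-3 + 0) + 60) + b = ((45 + 0 - 8*0 + 3*0)/(-3) + 60) + b = (-(45 + 0 + 0 + 0)/3 + 60) + b = (-⅓*45 + 60) + b = (-15 + 60) + b = 45 + b)
-469220 + w(-528) = -469220 + (45 - 528) = -469220 - 483 = -469703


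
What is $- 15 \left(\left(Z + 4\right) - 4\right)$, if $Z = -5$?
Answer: $75$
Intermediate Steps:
$- 15 \left(\left(Z + 4\right) - 4\right) = - 15 \left(\left(-5 + 4\right) - 4\right) = - 15 \left(-1 - 4\right) = \left(-15\right) \left(-5\right) = 75$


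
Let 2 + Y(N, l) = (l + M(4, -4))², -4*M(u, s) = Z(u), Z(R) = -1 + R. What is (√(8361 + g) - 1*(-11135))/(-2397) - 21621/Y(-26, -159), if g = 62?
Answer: -6727793/1224867 - √8423/2397 ≈ -5.5310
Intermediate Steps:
M(u, s) = ¼ - u/4 (M(u, s) = -(-1 + u)/4 = ¼ - u/4)
Y(N, l) = -2 + (-¾ + l)² (Y(N, l) = -2 + (l + (¼ - ¼*4))² = -2 + (l + (¼ - 1))² = -2 + (l - ¾)² = -2 + (-¾ + l)²)
(√(8361 + g) - 1*(-11135))/(-2397) - 21621/Y(-26, -159) = (√(8361 + 62) - 1*(-11135))/(-2397) - 21621/(-2 + (-3 + 4*(-159))²/16) = (√8423 + 11135)*(-1/2397) - 21621/(-2 + (-3 - 636)²/16) = (11135 + √8423)*(-1/2397) - 21621/(-2 + (1/16)*(-639)²) = (-655/141 - √8423/2397) - 21621/(-2 + (1/16)*408321) = (-655/141 - √8423/2397) - 21621/(-2 + 408321/16) = (-655/141 - √8423/2397) - 21621/408289/16 = (-655/141 - √8423/2397) - 21621*16/408289 = (-655/141 - √8423/2397) - 345936/408289 = -6727793/1224867 - √8423/2397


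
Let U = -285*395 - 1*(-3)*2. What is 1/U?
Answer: -1/112569 ≈ -8.8834e-6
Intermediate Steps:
U = -112569 (U = -112575 + 3*2 = -112575 + 6 = -112569)
1/U = 1/(-112569) = -1/112569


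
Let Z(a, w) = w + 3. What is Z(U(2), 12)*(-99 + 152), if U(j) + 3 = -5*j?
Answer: 795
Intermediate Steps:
U(j) = -3 - 5*j
Z(a, w) = 3 + w
Z(U(2), 12)*(-99 + 152) = (3 + 12)*(-99 + 152) = 15*53 = 795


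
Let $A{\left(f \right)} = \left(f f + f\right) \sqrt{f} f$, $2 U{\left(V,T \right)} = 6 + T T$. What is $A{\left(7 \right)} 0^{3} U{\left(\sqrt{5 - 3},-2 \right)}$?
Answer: $0$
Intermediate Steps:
$U{\left(V,T \right)} = 3 + \frac{T^{2}}{2}$ ($U{\left(V,T \right)} = \frac{6 + T T}{2} = \frac{6 + T^{2}}{2} = 3 + \frac{T^{2}}{2}$)
$A{\left(f \right)} = f^{\frac{3}{2}} \left(f + f^{2}\right)$ ($A{\left(f \right)} = \left(f^{2} + f\right) \sqrt{f} f = \left(f + f^{2}\right) \sqrt{f} f = \sqrt{f} \left(f + f^{2}\right) f = f^{\frac{3}{2}} \left(f + f^{2}\right)$)
$A{\left(7 \right)} 0^{3} U{\left(\sqrt{5 - 3},-2 \right)} = 7^{\frac{5}{2}} \left(1 + 7\right) 0^{3} \left(3 + \frac{\left(-2\right)^{2}}{2}\right) = 49 \sqrt{7} \cdot 8 \cdot 0 \left(3 + \frac{1}{2} \cdot 4\right) = 392 \sqrt{7} \cdot 0 \left(3 + 2\right) = 0 \cdot 5 = 0$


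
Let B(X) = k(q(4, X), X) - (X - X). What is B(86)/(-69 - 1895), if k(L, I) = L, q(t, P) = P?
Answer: -43/982 ≈ -0.043788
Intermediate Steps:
B(X) = X (B(X) = X - (X - X) = X - 1*0 = X + 0 = X)
B(86)/(-69 - 1895) = 86/(-69 - 1895) = 86/(-1964) = 86*(-1/1964) = -43/982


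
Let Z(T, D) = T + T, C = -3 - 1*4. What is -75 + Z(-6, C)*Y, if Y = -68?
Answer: 741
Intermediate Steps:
C = -7 (C = -3 - 4 = -7)
Z(T, D) = 2*T
-75 + Z(-6, C)*Y = -75 + (2*(-6))*(-68) = -75 - 12*(-68) = -75 + 816 = 741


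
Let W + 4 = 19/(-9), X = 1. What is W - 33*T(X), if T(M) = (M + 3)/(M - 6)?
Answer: 913/45 ≈ 20.289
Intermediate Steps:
T(M) = (3 + M)/(-6 + M)
W = -55/9 (W = -4 + 19/(-9) = -4 + 19*(-1/9) = -4 - 19/9 = -55/9 ≈ -6.1111)
W - 33*T(X) = -55/9 - 33*(3 + 1)/(-6 + 1) = -55/9 - 33*4/(-5) = -55/9 - (-33)*4/5 = -55/9 - 33*(-4/5) = -55/9 + 132/5 = 913/45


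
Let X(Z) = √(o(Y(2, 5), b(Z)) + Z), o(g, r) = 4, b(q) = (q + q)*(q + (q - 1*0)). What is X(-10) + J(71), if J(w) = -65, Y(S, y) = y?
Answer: -65 + I*√6 ≈ -65.0 + 2.4495*I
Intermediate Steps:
b(q) = 4*q² (b(q) = (2*q)*(q + (q + 0)) = (2*q)*(q + q) = (2*q)*(2*q) = 4*q²)
X(Z) = √(4 + Z)
X(-10) + J(71) = √(4 - 10) - 65 = √(-6) - 65 = I*√6 - 65 = -65 + I*√6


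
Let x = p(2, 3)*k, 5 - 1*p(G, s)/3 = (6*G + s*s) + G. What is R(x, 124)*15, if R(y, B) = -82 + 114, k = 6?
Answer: 480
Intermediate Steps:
p(G, s) = 15 - 21*G - 3*s**2 (p(G, s) = 15 - 3*((6*G + s*s) + G) = 15 - 3*((6*G + s**2) + G) = 15 - 3*((s**2 + 6*G) + G) = 15 - 3*(s**2 + 7*G) = 15 + (-21*G - 3*s**2) = 15 - 21*G - 3*s**2)
x = -324 (x = (15 - 21*2 - 3*3**2)*6 = (15 - 42 - 3*9)*6 = (15 - 42 - 27)*6 = -54*6 = -324)
R(y, B) = 32
R(x, 124)*15 = 32*15 = 480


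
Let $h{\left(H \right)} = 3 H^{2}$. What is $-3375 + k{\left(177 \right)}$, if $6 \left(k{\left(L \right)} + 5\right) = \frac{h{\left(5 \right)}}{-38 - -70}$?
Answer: $- \frac{216295}{64} \approx -3379.6$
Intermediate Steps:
$k{\left(L \right)} = - \frac{295}{64}$ ($k{\left(L \right)} = -5 + \frac{3 \cdot 5^{2} \frac{1}{-38 - -70}}{6} = -5 + \frac{3 \cdot 25 \frac{1}{-38 + 70}}{6} = -5 + \frac{75 \cdot \frac{1}{32}}{6} = -5 + \frac{1}{6} \cdot \frac{75}{32} = -5 + \frac{25}{64} = - \frac{295}{64}$)
$-3375 + k{\left(177 \right)} = -3375 - \frac{295}{64} = - \frac{216295}{64}$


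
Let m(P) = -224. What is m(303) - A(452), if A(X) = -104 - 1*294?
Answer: 174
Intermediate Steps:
A(X) = -398 (A(X) = -104 - 294 = -398)
m(303) - A(452) = -224 - 1*(-398) = -224 + 398 = 174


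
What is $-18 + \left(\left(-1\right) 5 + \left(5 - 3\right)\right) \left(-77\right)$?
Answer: $213$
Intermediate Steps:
$-18 + \left(\left(-1\right) 5 + \left(5 - 3\right)\right) \left(-77\right) = -18 + \left(-5 + \left(5 - 3\right)\right) \left(-77\right) = -18 + \left(-5 + 2\right) \left(-77\right) = -18 - -231 = -18 + 231 = 213$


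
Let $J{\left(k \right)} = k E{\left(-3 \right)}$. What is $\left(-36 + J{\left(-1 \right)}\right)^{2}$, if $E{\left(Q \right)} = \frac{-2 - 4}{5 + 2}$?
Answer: $\frac{60516}{49} \approx 1235.0$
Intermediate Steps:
$E{\left(Q \right)} = - \frac{6}{7}$
$J{\left(k \right)} = - \frac{6 k}{7}$ ($J{\left(k \right)} = k \left(- \frac{6}{7}\right) = - \frac{6 k}{7}$)
$\left(-36 + J{\left(-1 \right)}\right)^{2} = \left(-36 - - \frac{6}{7}\right)^{2} = \left(-36 + \frac{6}{7}\right)^{2} = \left(- \frac{246}{7}\right)^{2} = \frac{60516}{49}$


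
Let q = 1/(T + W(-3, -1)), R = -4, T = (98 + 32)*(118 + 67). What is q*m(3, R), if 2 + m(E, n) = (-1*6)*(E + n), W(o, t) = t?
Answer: 4/24049 ≈ 0.00016633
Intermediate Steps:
T = 24050 (T = 130*185 = 24050)
q = 1/24049 (q = 1/(24050 - 1) = 1/24049 ≈ 4.1582e-5)
m(E, n) = -2 - 6*E - 6*n (m(E, n) = -2 + (-1*6)*(E + n) = -2 - 6*(E + n) = -2 + (-6*E - 6*n) = -2 - 6*E - 6*n)
q*m(3, R) = (-2 - 6*3 - 6*(-4))/24049 = (-2 - 18 + 24)/24049 = (1/24049)*4 = 4/24049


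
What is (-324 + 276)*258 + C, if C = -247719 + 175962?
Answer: -84141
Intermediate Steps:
C = -71757
(-324 + 276)*258 + C = (-324 + 276)*258 - 71757 = -48*258 - 71757 = -12384 - 71757 = -84141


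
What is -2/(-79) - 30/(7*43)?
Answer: -1768/23779 ≈ -0.074351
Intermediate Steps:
-2/(-79) - 30/(7*43) = -2*(-1/79) - 30/301 = 2/79 - 30*1/301 = 2/79 - 30/301 = -1768/23779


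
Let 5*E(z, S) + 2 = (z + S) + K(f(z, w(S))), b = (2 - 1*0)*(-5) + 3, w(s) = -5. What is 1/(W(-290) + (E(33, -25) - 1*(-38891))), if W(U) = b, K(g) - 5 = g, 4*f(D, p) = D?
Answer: 20/777757 ≈ 2.5715e-5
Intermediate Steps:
f(D, p) = D/4
K(g) = 5 + g
b = -7 (b = (2 + 0)*(-5) + 3 = 2*(-5) + 3 = -10 + 3 = -7)
E(z, S) = ⅗ + z/4 + S/5 (E(z, S) = -⅖ + ((z + S) + (5 + z/4))/5 = -⅖ + ((S + z) + (5 + z/4))/5 = -⅖ + (5 + S + 5*z/4)/5 = -⅖ + (1 + z/4 + S/5) = ⅗ + z/4 + S/5)
W(U) = -7
1/(W(-290) + (E(33, -25) - 1*(-38891))) = 1/(-7 + ((⅗ + (¼)*33 + (⅕)*(-25)) - 1*(-38891))) = 1/(-7 + ((⅗ + 33/4 - 5) + 38891)) = 1/(-7 + (77/20 + 38891)) = 1/(-7 + 777897/20) = 1/(777757/20) = 20/777757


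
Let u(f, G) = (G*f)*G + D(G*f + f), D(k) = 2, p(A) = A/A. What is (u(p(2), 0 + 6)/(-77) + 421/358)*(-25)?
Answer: -470325/27566 ≈ -17.062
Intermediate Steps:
p(A) = 1
u(f, G) = 2 + f*G² (u(f, G) = (G*f)*G + 2 = f*G² + 2 = 2 + f*G²)
(u(p(2), 0 + 6)/(-77) + 421/358)*(-25) = ((2 + 1*(0 + 6)²)/(-77) + 421/358)*(-25) = ((2 + 1*6²)*(-1/77) + 421*(1/358))*(-25) = ((2 + 1*36)*(-1/77) + 421/358)*(-25) = ((2 + 36)*(-1/77) + 421/358)*(-25) = (38*(-1/77) + 421/358)*(-25) = (-38/77 + 421/358)*(-25) = (18813/27566)*(-25) = -470325/27566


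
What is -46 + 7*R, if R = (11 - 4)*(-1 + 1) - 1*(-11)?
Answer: 31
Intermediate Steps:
R = 11 (R = 7*0 + 11 = 0 + 11 = 11)
-46 + 7*R = -46 + 7*11 = -46 + 77 = 31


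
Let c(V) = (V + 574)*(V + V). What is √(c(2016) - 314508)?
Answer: 2*√2532093 ≈ 3182.5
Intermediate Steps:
c(V) = 2*V*(574 + V) (c(V) = (574 + V)*(2*V) = 2*V*(574 + V))
√(c(2016) - 314508) = √(2*2016*(574 + 2016) - 314508) = √(2*2016*2590 - 314508) = √(10442880 - 314508) = √10128372 = 2*√2532093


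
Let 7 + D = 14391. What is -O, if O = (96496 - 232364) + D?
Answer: 121484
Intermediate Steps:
D = 14384 (D = -7 + 14391 = 14384)
O = -121484 (O = (96496 - 232364) + 14384 = -135868 + 14384 = -121484)
-O = -1*(-121484) = 121484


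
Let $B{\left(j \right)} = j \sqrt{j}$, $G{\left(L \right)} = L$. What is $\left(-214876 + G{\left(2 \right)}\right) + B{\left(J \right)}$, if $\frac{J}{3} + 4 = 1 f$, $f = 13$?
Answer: $-214874 + 81 \sqrt{3} \approx -2.1473 \cdot 10^{5}$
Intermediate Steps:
$J = 27$ ($J = -12 + 3 \cdot 1 \cdot 13 = -12 + 3 \cdot 13 = -12 + 39 = 27$)
$B{\left(j \right)} = j^{\frac{3}{2}}$
$\left(-214876 + G{\left(2 \right)}\right) + B{\left(J \right)} = \left(-214876 + 2\right) + 27^{\frac{3}{2}} = -214874 + 81 \sqrt{3}$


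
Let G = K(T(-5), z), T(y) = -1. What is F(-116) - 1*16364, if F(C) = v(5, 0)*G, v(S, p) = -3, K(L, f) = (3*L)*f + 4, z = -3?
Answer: -16403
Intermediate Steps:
K(L, f) = 4 + 3*L*f (K(L, f) = 3*L*f + 4 = 4 + 3*L*f)
G = 13 (G = 4 + 3*(-1)*(-3) = 4 + 9 = 13)
F(C) = -39 (F(C) = -3*13 = -39)
F(-116) - 1*16364 = -39 - 1*16364 = -39 - 16364 = -16403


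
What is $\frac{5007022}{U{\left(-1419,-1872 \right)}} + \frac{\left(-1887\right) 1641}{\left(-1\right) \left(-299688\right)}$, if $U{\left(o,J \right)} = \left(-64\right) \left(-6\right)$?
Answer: $\frac{31236569321}{2397504} \approx 13029.0$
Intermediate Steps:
$U{\left(o,J \right)} = 384$
$\frac{5007022}{U{\left(-1419,-1872 \right)}} + \frac{\left(-1887\right) 1641}{\left(-1\right) \left(-299688\right)} = \frac{5007022}{384} + \frac{\left(-1887\right) 1641}{\left(-1\right) \left(-299688\right)} = 5007022 \cdot \frac{1}{384} - \frac{3096567}{299688} = \frac{2503511}{192} - \frac{1032189}{99896} = \frac{31236569321}{2397504}$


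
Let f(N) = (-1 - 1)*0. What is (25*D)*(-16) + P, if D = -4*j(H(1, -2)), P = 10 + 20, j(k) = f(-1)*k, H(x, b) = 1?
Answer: 30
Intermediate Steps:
f(N) = 0 (f(N) = -2*0 = 0)
j(k) = 0 (j(k) = 0*k = 0)
P = 30
D = 0 (D = -4*0 = 0)
(25*D)*(-16) + P = (25*0)*(-16) + 30 = 0*(-16) + 30 = 0 + 30 = 30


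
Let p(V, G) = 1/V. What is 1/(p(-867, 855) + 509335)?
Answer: 867/441593444 ≈ 1.9633e-6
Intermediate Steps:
1/(p(-867, 855) + 509335) = 1/(1/(-867) + 509335) = 1/(-1/867 + 509335) = 1/(441593444/867) = 867/441593444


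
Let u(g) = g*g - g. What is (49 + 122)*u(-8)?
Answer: 12312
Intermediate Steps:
u(g) = g**2 - g
(49 + 122)*u(-8) = (49 + 122)*(-8*(-1 - 8)) = 171*(-8*(-9)) = 171*72 = 12312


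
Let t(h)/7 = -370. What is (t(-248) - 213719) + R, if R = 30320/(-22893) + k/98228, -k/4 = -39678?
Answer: -9354243500515/43244877 ≈ -2.1631e+5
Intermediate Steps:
k = 158712 (k = -4*(-39678) = 158712)
t(h) = -2590 (t(h) = 7*(-370) = -2590)
R = 12598478/43244877 (R = 30320/(-22893) + 158712/98228 = 30320*(-1/22893) + 158712*(1/98228) = -30320/22893 + 39678/24557 = 12598478/43244877 ≈ 0.29133)
(t(-248) - 213719) + R = (-2590 - 213719) + 12598478/43244877 = -216309 + 12598478/43244877 = -9354243500515/43244877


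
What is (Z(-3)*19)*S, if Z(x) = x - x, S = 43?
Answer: 0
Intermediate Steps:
Z(x) = 0
(Z(-3)*19)*S = (0*19)*43 = 0*43 = 0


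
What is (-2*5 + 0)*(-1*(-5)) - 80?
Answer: -130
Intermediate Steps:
(-2*5 + 0)*(-1*(-5)) - 80 = (-10 + 0)*5 - 80 = -10*5 - 80 = -50 - 80 = -130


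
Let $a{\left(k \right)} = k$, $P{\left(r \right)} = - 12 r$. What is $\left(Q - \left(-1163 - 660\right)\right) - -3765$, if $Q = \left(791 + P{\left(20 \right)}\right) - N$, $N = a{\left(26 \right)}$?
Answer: $6113$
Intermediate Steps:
$N = 26$
$Q = 525$ ($Q = \left(791 - 240\right) - 26 = 551 - 26 = 525$)
$\left(Q - \left(-1163 - 660\right)\right) - -3765 = \left(525 - \left(-1163 - 660\right)\right) - -3765 = \left(525 - -1823\right) + 3765 = \left(525 + 1823\right) + 3765 = 2348 + 3765 = 6113$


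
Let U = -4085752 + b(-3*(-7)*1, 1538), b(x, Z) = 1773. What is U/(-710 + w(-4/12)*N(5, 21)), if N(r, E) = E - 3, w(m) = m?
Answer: 4083979/716 ≈ 5703.9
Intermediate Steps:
N(r, E) = -3 + E
U = -4083979 (U = -4085752 + 1773 = -4083979)
U/(-710 + w(-4/12)*N(5, 21)) = -4083979/(-710 + (-4/12)*(-3 + 21)) = -4083979/(-710 - 4*1/12*18) = -4083979/(-710 - ⅓*18) = -4083979/(-710 - 6) = -4083979/(-716) = -4083979*(-1/716) = 4083979/716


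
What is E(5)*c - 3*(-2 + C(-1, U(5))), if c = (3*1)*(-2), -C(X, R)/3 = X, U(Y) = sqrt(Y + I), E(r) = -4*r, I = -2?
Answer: 117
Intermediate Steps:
U(Y) = sqrt(-2 + Y) (U(Y) = sqrt(Y - 2) = sqrt(-2 + Y))
C(X, R) = -3*X
c = -6 (c = 3*(-2) = -6)
E(5)*c - 3*(-2 + C(-1, U(5))) = -4*5*(-6) - 3*(-2 - 3*(-1)) = -20*(-6) - 3*(-2 + 3) = 120 - 3*1 = 120 - 3 = 117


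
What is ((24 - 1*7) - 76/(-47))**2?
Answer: 765625/2209 ≈ 346.59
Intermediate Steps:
((24 - 1*7) - 76/(-47))**2 = ((24 - 7) - 76*(-1/47))**2 = (17 + 76/47)**2 = (875/47)**2 = 765625/2209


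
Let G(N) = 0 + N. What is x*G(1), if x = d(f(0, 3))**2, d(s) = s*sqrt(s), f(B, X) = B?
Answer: 0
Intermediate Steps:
G(N) = N
d(s) = s**(3/2)
x = 0 (x = (0**(3/2))**2 = 0**2 = 0)
x*G(1) = 0*1 = 0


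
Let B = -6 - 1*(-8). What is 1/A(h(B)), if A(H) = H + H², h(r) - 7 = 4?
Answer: 1/132 ≈ 0.0075758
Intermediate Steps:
B = 2 (B = -6 + 8 = 2)
h(r) = 11 (h(r) = 7 + 4 = 11)
1/A(h(B)) = 1/(11*(1 + 11)) = 1/(11*12) = 1/132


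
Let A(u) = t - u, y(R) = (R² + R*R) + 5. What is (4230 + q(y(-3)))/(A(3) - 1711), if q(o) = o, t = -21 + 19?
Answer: -4253/1716 ≈ -2.4784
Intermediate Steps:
t = -2
y(R) = 5 + 2*R² (y(R) = (R² + R²) + 5 = 2*R² + 5 = 5 + 2*R²)
A(u) = -2 - u
(4230 + q(y(-3)))/(A(3) - 1711) = (4230 + (5 + 2*(-3)²))/((-2 - 1*3) - 1711) = (4230 + (5 + 2*9))/((-2 - 3) - 1711) = (4230 + (5 + 18))/(-5 - 1711) = (4230 + 23)/(-1716) = 4253*(-1/1716) = -4253/1716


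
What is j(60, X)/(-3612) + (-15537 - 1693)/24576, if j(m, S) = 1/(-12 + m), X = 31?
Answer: -7779409/11096064 ≈ -0.70110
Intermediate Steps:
j(60, X)/(-3612) + (-15537 - 1693)/24576 = 1/((-12 + 60)*(-3612)) + (-15537 - 1693)/24576 = -1/3612/48 - 17230*1/24576 = (1/48)*(-1/3612) - 8615/12288 = -1/173376 - 8615/12288 = -7779409/11096064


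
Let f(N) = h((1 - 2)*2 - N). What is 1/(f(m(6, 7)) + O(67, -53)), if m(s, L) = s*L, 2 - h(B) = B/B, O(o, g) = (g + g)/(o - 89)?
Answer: 11/64 ≈ 0.17188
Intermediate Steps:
O(o, g) = 2*g/(-89 + o) (O(o, g) = (2*g)/(-89 + o) = 2*g/(-89 + o))
h(B) = 1 (h(B) = 2 - B/B = 2 - 1*1 = 2 - 1 = 1)
m(s, L) = L*s
f(N) = 1
1/(f(m(6, 7)) + O(67, -53)) = 1/(1 + 2*(-53)/(-89 + 67)) = 1/(1 + 2*(-53)/(-22)) = 1/(1 + 2*(-53)*(-1/22)) = 1/(1 + 53/11) = 1/(64/11) = 11/64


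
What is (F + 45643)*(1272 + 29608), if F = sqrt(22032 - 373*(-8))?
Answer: 1409455840 + 61760*sqrt(6254) ≈ 1.4143e+9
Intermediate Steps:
F = 2*sqrt(6254) (F = sqrt(22032 + 2984) = sqrt(25016) = 2*sqrt(6254) ≈ 158.16)
(F + 45643)*(1272 + 29608) = (2*sqrt(6254) + 45643)*(1272 + 29608) = (45643 + 2*sqrt(6254))*30880 = 1409455840 + 61760*sqrt(6254)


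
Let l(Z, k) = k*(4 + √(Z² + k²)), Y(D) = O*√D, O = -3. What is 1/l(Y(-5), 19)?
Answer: -1/1425 + √79/2850 ≈ 0.0024169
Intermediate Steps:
Y(D) = -3*√D
1/l(Y(-5), 19) = 1/(19*(4 + √((-3*I*√5)² + 19²))) = 1/(19*(4 + √((-3*I*√5)² + 361))) = 1/(19*(4 + √(-45 + 361))) = 1/(19*(4 + √316)) = 1/(19*(4 + 2*√79)) = 1/(76 + 38*√79)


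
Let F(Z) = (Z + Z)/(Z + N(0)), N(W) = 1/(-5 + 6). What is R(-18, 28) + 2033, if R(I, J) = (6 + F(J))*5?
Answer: 60107/29 ≈ 2072.7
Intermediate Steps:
N(W) = 1 (N(W) = 1/1 = 1)
F(Z) = 2*Z/(1 + Z) (F(Z) = (Z + Z)/(Z + 1) = (2*Z)/(1 + Z) = 2*Z/(1 + Z))
R(I, J) = 30 + 10*J/(1 + J) (R(I, J) = (6 + 2*J/(1 + J))*5 = 30 + 10*J/(1 + J))
R(-18, 28) + 2033 = 10*(3 + 4*28)/(1 + 28) + 2033 = 10*(3 + 112)/29 + 2033 = 10*(1/29)*115 + 2033 = 1150/29 + 2033 = 60107/29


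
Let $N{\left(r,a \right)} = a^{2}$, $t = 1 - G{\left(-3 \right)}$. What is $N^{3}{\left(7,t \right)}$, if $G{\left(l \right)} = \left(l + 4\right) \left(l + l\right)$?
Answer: $117649$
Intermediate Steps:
$G{\left(l \right)} = 2 l \left(4 + l\right)$ ($G{\left(l \right)} = \left(4 + l\right) 2 l = 2 l \left(4 + l\right)$)
$t = 7$ ($t = 1 - 2 \left(-3\right) \left(4 - 3\right) = 1 - 2 \left(-3\right) 1 = 1 - -6 = 1 + 6 = 7$)
$N^{3}{\left(7,t \right)} = \left(7^{2}\right)^{3} = 49^{3} = 117649$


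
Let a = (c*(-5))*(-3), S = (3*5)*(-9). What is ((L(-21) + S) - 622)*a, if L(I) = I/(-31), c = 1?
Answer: -351690/31 ≈ -11345.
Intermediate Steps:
S = -135 (S = 15*(-9) = -135)
L(I) = -I/31 (L(I) = I*(-1/31) = -I/31)
a = 15 (a = (1*(-5))*(-3) = -5*(-3) = 15)
((L(-21) + S) - 622)*a = ((-1/31*(-21) - 135) - 622)*15 = ((21/31 - 135) - 622)*15 = (-4164/31 - 622)*15 = -23446/31*15 = -351690/31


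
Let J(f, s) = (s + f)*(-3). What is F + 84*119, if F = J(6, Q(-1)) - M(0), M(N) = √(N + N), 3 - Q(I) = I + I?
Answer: 9963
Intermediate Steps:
Q(I) = 3 - 2*I (Q(I) = 3 - (I + I) = 3 - 2*I)
J(f, s) = -3*f - 3*s (J(f, s) = (f + s)*(-3) = -3*f - 3*s)
M(N) = √2*√N (M(N) = √(2*N) = √2*√N)
F = -33 (F = (-3*6 - 3*(3 - 2*(-1))) - √2*√0 = (-18 - 3*(3 + 2)) - √2*0 = (-18 - 3*5) - 1*0 = (-18 - 15) + 0 = -33 + 0 = -33)
F + 84*119 = -33 + 84*119 = -33 + 9996 = 9963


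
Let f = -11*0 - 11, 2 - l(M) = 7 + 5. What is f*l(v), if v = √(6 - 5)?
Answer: 110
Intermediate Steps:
v = 1 (v = √1 = 1)
l(M) = -10 (l(M) = 2 - (7 + 5) = 2 - 1*12 = 2 - 12 = -10)
f = -11 (f = 0 - 11 = -11)
f*l(v) = -11*(-10) = 110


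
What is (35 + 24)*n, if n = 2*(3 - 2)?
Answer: 118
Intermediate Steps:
n = 2 (n = 2*1 = 2)
(35 + 24)*n = (35 + 24)*2 = 59*2 = 118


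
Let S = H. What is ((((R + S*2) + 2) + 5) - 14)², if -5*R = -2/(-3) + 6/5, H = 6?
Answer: 120409/5625 ≈ 21.406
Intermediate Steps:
S = 6
R = -28/75 (R = -(-2/(-3) + 6/5)/5 = -(-2*(-⅓) + 6*(⅕))/5 = -(⅔ + 6/5)/5 = -⅕*28/15 = -28/75 ≈ -0.37333)
((((R + S*2) + 2) + 5) - 14)² = ((((-28/75 + 6*2) + 2) + 5) - 14)² = ((((-28/75 + 12) + 2) + 5) - 14)² = (((872/75 + 2) + 5) - 14)² = ((1022/75 + 5) - 14)² = (1397/75 - 14)² = (347/75)² = 120409/5625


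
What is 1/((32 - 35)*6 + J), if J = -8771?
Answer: -1/8789 ≈ -0.00011378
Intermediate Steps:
1/((32 - 35)*6 + J) = 1/((32 - 35)*6 - 8771) = 1/(-3*6 - 8771) = 1/(-18 - 8771) = 1/(-8789) = -1/8789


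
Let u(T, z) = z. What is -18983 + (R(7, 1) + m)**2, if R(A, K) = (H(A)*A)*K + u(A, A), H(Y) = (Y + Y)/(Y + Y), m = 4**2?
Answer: -18083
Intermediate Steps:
m = 16
H(Y) = 1 (H(Y) = (2*Y)/((2*Y)) = (2*Y)*(1/(2*Y)) = 1)
R(A, K) = A + A*K (R(A, K) = (1*A)*K + A = A*K + A = A + A*K)
-18983 + (R(7, 1) + m)**2 = -18983 + (7*(1 + 1) + 16)**2 = -18983 + (7*2 + 16)**2 = -18983 + (14 + 16)**2 = -18983 + 30**2 = -18983 + 900 = -18083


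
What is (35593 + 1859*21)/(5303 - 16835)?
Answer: -18658/2883 ≈ -6.4717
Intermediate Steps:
(35593 + 1859*21)/(5303 - 16835) = (35593 + 39039)/(-11532) = 74632*(-1/11532) = -18658/2883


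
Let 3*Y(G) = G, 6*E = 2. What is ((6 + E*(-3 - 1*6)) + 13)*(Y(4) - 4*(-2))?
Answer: 448/3 ≈ 149.33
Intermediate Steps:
E = 1/3 (E = (1/6)*2 = 1/3 ≈ 0.33333)
Y(G) = G/3
((6 + E*(-3 - 1*6)) + 13)*(Y(4) - 4*(-2)) = ((6 + (-3 - 1*6)/3) + 13)*((1/3)*4 - 4*(-2)) = ((6 + (-3 - 6)/3) + 13)*(4/3 + 8) = ((6 + (1/3)*(-9)) + 13)*(28/3) = ((6 - 3) + 13)*(28/3) = (3 + 13)*(28/3) = 16*(28/3) = 448/3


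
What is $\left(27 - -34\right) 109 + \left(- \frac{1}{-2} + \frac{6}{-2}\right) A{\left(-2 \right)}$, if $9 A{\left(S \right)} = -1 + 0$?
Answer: $\frac{119687}{18} \approx 6649.3$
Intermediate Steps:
$A{\left(S \right)} = - \frac{1}{9}$ ($A{\left(S \right)} = \frac{-1 + 0}{9} = \frac{1}{9} \left(-1\right) = - \frac{1}{9}$)
$\left(27 - -34\right) 109 + \left(- \frac{1}{-2} + \frac{6}{-2}\right) A{\left(-2 \right)} = \left(27 - -34\right) 109 + \left(- \frac{1}{-2} + \frac{6}{-2}\right) \left(- \frac{1}{9}\right) = \left(27 + 34\right) 109 + \left(\left(-1\right) \left(- \frac{1}{2}\right) + 6 \left(- \frac{1}{2}\right)\right) \left(- \frac{1}{9}\right) = 61 \cdot 109 + \left(\frac{1}{2} - 3\right) \left(- \frac{1}{9}\right) = 6649 - - \frac{5}{18} = 6649 + \frac{5}{18} = \frac{119687}{18}$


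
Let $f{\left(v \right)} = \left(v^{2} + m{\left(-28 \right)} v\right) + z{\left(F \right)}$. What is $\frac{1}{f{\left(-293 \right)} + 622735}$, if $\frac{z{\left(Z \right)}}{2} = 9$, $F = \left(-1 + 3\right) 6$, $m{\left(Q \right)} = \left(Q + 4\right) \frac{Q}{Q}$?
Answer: $\frac{1}{715634} \approx 1.3974 \cdot 10^{-6}$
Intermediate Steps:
$m{\left(Q \right)} = 4 + Q$ ($m{\left(Q \right)} = \left(4 + Q\right) 1 = 4 + Q$)
$F = 12$ ($F = 2 \cdot 6 = 12$)
$z{\left(Z \right)} = 18$ ($z{\left(Z \right)} = 2 \cdot 9 = 18$)
$f{\left(v \right)} = 18 + v^{2} - 24 v$ ($f{\left(v \right)} = \left(v^{2} + \left(4 - 28\right) v\right) + 18 = \left(v^{2} - 24 v\right) + 18 = 18 + v^{2} - 24 v$)
$\frac{1}{f{\left(-293 \right)} + 622735} = \frac{1}{\left(18 + \left(-293\right)^{2} - -7032\right) + 622735} = \frac{1}{\left(18 + 85849 + 7032\right) + 622735} = \frac{1}{92899 + 622735} = \frac{1}{715634}$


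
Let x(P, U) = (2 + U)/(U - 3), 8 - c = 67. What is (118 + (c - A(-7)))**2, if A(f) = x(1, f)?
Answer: 13689/4 ≈ 3422.3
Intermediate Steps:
c = -59 (c = 8 - 1*67 = 8 - 67 = -59)
x(P, U) = (2 + U)/(-3 + U)
A(f) = (2 + f)/(-3 + f)
(118 + (c - A(-7)))**2 = (118 + (-59 - (2 - 7)/(-3 - 7)))**2 = (118 + (-59 - (-5)/(-10)))**2 = (118 + (-59 - (-1)*(-5)/10))**2 = (118 + (-59 - 1*1/2))**2 = (118 + (-59 - 1/2))**2 = (118 - 119/2)**2 = (117/2)**2 = 13689/4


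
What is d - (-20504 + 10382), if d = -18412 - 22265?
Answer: -30555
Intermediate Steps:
d = -40677
d - (-20504 + 10382) = -40677 - (-20504 + 10382) = -40677 - 1*(-10122) = -40677 + 10122 = -30555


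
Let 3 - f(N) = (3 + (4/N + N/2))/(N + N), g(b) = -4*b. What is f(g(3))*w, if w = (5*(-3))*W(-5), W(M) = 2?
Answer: -515/6 ≈ -85.833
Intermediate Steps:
f(N) = 3 - (3 + N/2 + 4/N)/(2*N) (f(N) = 3 - (3 + (4/N + N/2))/(N + N) = 3 - (3 + (4/N + N*(½)))/(2*N) = 3 - (3 + (4/N + N/2))*1/(2*N) = 3 - (3 + (N/2 + 4/N))*1/(2*N) = 3 - (3 + N/2 + 4/N)*1/(2*N) = 3 - (3 + N/2 + 4/N)/(2*N))
w = -30 (w = (5*(-3))*2 = -15*2 = -30)
f(g(3))*w = (11/4 - 2/(-4*3)² - 3/(2*((-4*3))))*(-30) = (11/4 - 2/(-12)² - 3/2/(-12))*(-30) = (11/4 - 2*1/144 - 3/2*(-1/12))*(-30) = (11/4 - 1/72 + ⅛)*(-30) = (103/36)*(-30) = -515/6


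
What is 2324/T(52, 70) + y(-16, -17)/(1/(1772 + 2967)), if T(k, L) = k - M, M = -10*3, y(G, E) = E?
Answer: -3301921/41 ≈ -80535.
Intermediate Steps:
M = -30 (M = -1*30 = -30)
T(k, L) = 30 + k (T(k, L) = k - 1*(-30) = k + 30 = 30 + k)
2324/T(52, 70) + y(-16, -17)/(1/(1772 + 2967)) = 2324/(30 + 52) - 17/(1/(1772 + 2967)) = 2324/82 - 17/(1/4739) = 2324*(1/82) - 17/1/4739 = 1162/41 - 17*4739 = 1162/41 - 80563 = -3301921/41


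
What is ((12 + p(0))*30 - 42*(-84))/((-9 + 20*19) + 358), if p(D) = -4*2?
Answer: 1216/243 ≈ 5.0041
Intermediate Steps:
p(D) = -8
((12 + p(0))*30 - 42*(-84))/((-9 + 20*19) + 358) = ((12 - 8)*30 - 42*(-84))/((-9 + 20*19) + 358) = (4*30 + 3528)/((-9 + 380) + 358) = (120 + 3528)/(371 + 358) = 3648/729 = 3648*(1/729) = 1216/243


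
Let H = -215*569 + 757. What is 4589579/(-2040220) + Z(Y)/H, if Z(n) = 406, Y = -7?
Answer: -279410082491/124022933580 ≈ -2.2529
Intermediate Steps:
H = -121578 (H = -122335 + 757 = -121578)
4589579/(-2040220) + Z(Y)/H = 4589579/(-2040220) + 406/(-121578) = 4589579*(-1/2040220) + 406*(-1/121578) = -4589579/2040220 - 203/60789 = -279410082491/124022933580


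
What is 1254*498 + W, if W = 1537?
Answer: 626029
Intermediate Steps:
1254*498 + W = 1254*498 + 1537 = 624492 + 1537 = 626029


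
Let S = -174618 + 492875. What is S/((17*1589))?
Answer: 18721/1589 ≈ 11.782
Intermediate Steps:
S = 318257
S/((17*1589)) = 318257/((17*1589)) = 318257/27013 = 318257*(1/27013) = 18721/1589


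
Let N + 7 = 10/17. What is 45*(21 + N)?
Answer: 11160/17 ≈ 656.47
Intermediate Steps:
N = -109/17 (N = -7 + 10/17 = -109/17 ≈ -6.4118)
45*(21 + N) = 45*(21 - 109/17) = 45*(248/17) = 11160/17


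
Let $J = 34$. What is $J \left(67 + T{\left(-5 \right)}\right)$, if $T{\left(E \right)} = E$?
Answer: $2108$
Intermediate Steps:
$J \left(67 + T{\left(-5 \right)}\right) = 34 \left(67 - 5\right) = 34 \cdot 62 = 2108$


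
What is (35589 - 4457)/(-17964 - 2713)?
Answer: -31132/20677 ≈ -1.5056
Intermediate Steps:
(35589 - 4457)/(-17964 - 2713) = 31132/(-20677) = 31132*(-1/20677) = -31132/20677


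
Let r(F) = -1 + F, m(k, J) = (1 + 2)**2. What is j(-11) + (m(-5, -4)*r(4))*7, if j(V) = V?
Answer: 178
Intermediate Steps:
m(k, J) = 9 (m(k, J) = 3**2 = 9)
j(-11) + (m(-5, -4)*r(4))*7 = -11 + (9*(-1 + 4))*7 = -11 + (9*3)*7 = -11 + 27*7 = -11 + 189 = 178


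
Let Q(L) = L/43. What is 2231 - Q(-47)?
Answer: 95980/43 ≈ 2232.1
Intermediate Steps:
Q(L) = L/43 (Q(L) = L*(1/43) = L/43)
2231 - Q(-47) = 2231 - (-47)/43 = 2231 - 1*(-47/43) = 2231 + 47/43 = 95980/43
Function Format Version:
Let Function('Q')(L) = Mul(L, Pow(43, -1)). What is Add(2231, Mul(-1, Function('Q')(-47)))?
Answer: Rational(95980, 43) ≈ 2232.1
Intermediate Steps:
Function('Q')(L) = Mul(Rational(1, 43), L) (Function('Q')(L) = Mul(L, Rational(1, 43)) = Mul(Rational(1, 43), L))
Add(2231, Mul(-1, Function('Q')(-47))) = Add(2231, Mul(-1, Mul(Rational(1, 43), -47))) = Add(2231, Mul(-1, Rational(-47, 43))) = Add(2231, Rational(47, 43)) = Rational(95980, 43)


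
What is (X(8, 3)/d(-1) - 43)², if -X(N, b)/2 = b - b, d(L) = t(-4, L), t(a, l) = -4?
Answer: 1849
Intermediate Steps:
d(L) = -4
X(N, b) = 0 (X(N, b) = -2*(b - b) = -2*0 = 0)
(X(8, 3)/d(-1) - 43)² = (0/(-4) - 43)² = (0*(-¼) - 43)² = (0 - 43)² = (-43)² = 1849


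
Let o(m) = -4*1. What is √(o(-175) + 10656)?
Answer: 2*√2663 ≈ 103.21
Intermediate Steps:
o(m) = -4
√(o(-175) + 10656) = √(-4 + 10656) = √10652 = 2*√2663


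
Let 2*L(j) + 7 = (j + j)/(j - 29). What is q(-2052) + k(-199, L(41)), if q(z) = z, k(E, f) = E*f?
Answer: -24425/12 ≈ -2035.4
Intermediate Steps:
L(j) = -7/2 + j/(-29 + j) (L(j) = -7/2 + ((j + j)/(j - 29))/2 = -7/2 + ((2*j)/(-29 + j))/2 = -7/2 + (2*j/(-29 + j))/2 = -7/2 + j/(-29 + j))
q(-2052) + k(-199, L(41)) = -2052 - 199*(203 - 5*41)/(2*(-29 + 41)) = -2052 - 199*(203 - 205)/(2*12) = -2052 - 199*(-2)/(2*12) = -2052 - 199*(-1/12) = -2052 + 199/12 = -24425/12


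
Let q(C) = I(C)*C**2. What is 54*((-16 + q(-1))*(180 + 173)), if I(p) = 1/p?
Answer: -324054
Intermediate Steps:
q(C) = C (q(C) = C**2/C = C)
54*((-16 + q(-1))*(180 + 173)) = 54*((-16 - 1)*(180 + 173)) = 54*(-17*353) = 54*(-6001) = -324054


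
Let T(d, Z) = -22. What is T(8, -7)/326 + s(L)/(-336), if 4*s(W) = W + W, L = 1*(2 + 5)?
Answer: -1219/15648 ≈ -0.077901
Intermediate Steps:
L = 7 (L = 1*7 = 7)
s(W) = W/2 (s(W) = (W + W)/4 = (2*W)/4 = W/2)
T(8, -7)/326 + s(L)/(-336) = -22/326 + ((1/2)*7)/(-336) = -22*1/326 + (7/2)*(-1/336) = -11/163 - 1/96 = -1219/15648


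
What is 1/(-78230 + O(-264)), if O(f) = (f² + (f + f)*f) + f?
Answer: 1/130594 ≈ 7.6573e-6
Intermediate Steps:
O(f) = f + 3*f² (O(f) = (f² + (2*f)*f) + f = (f² + 2*f²) + f = 3*f² + f = f + 3*f²)
1/(-78230 + O(-264)) = 1/(-78230 - 264*(1 + 3*(-264))) = 1/(-78230 - 264*(1 - 792)) = 1/(-78230 - 264*(-791)) = 1/(-78230 + 208824) = 1/130594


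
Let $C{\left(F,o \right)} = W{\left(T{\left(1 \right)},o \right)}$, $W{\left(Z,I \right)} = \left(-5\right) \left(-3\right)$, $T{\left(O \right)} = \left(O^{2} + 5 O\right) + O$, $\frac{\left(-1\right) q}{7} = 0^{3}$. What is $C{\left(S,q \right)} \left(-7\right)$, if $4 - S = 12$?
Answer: $-105$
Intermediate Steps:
$q = 0$ ($q = - 7 \cdot 0^{3} = \left(-7\right) 0 = 0$)
$S = -8$ ($S = 4 - 12 = -8$)
$T{\left(O \right)} = O^{2} + 6 O$
$W{\left(Z,I \right)} = 15$
$C{\left(F,o \right)} = 15$
$C{\left(S,q \right)} \left(-7\right) = 15 \left(-7\right) = -105$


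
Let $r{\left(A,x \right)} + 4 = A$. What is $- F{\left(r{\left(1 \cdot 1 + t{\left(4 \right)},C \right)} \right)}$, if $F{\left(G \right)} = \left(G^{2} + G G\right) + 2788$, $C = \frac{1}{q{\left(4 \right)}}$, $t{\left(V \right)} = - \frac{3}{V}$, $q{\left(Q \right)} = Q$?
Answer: $- \frac{22529}{8} \approx -2816.1$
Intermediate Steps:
$C = \frac{1}{4} \approx 0.25$
$r{\left(A,x \right)} = -4 + A$
$F{\left(G \right)} = 2788 + 2 G^{2}$ ($F{\left(G \right)} = \left(G^{2} + G^{2}\right) + 2788 = 2 G^{2} + 2788 = 2788 + 2 G^{2}$)
$- F{\left(r{\left(1 \cdot 1 + t{\left(4 \right)},C \right)} \right)} = - (2788 + 2 \left(-4 + \left(1 \cdot 1 - \frac{3}{4}\right)\right)^{2}) = - (2788 + 2 \left(-4 + \left(1 - \frac{3}{4}\right)\right)^{2}) = - (2788 + 2 \left(-4 + \frac{1}{4}\right)^{2}) = - (2788 + 2 \left(- \frac{15}{4}\right)^{2}) = - (2788 + 2 \cdot \frac{225}{16}) = - (2788 + \frac{225}{8}) = \left(-1\right) \frac{22529}{8} = - \frac{22529}{8}$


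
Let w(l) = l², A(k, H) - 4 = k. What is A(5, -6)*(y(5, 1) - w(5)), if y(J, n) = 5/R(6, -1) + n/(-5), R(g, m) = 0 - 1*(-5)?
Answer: -1089/5 ≈ -217.80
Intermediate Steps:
A(k, H) = 4 + k
R(g, m) = 5 (R(g, m) = 0 + 5 = 5)
y(J, n) = 1 - n/5 (y(J, n) = 5/5 + n/(-5) = 5*(⅕) + n*(-⅕) = 1 - n/5)
A(5, -6)*(y(5, 1) - w(5)) = (4 + 5)*((1 - ⅕*1) - 1*5²) = 9*((1 - ⅕) - 1*25) = 9*(⅘ - 25) = 9*(-121/5) = -1089/5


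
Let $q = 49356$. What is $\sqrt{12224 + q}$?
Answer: $2 \sqrt{15395} \approx 248.15$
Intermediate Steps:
$\sqrt{12224 + q} = \sqrt{12224 + 49356} = \sqrt{61580} = 2 \sqrt{15395}$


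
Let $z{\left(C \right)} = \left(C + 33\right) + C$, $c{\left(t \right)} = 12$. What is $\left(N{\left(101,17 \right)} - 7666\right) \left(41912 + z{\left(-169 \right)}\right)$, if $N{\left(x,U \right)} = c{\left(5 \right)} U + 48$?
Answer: $-308474298$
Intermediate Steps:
$z{\left(C \right)} = 33 + 2 C$ ($z{\left(C \right)} = \left(33 + C\right) + C = 33 + 2 C$)
$N{\left(x,U \right)} = 48 + 12 U$ ($N{\left(x,U \right)} = 12 U + 48 = 48 + 12 U$)
$\left(N{\left(101,17 \right)} - 7666\right) \left(41912 + z{\left(-169 \right)}\right) = \left(\left(48 + 12 \cdot 17\right) - 7666\right) \left(41912 + \left(33 + 2 \left(-169\right)\right)\right) = \left(\left(48 + 204\right) - 7666\right) \left(41912 + \left(33 - 338\right)\right) = \left(252 - 7666\right) \left(41912 - 305\right) = \left(-7414\right) 41607 = -308474298$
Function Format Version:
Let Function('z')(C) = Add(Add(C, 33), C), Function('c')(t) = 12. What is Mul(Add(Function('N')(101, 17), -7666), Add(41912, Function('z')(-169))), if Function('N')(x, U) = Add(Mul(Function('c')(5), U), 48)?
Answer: -308474298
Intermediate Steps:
Function('z')(C) = Add(33, Mul(2, C)) (Function('z')(C) = Add(Add(33, C), C) = Add(33, Mul(2, C)))
Function('N')(x, U) = Add(48, Mul(12, U)) (Function('N')(x, U) = Add(Mul(12, U), 48) = Add(48, Mul(12, U)))
Mul(Add(Function('N')(101, 17), -7666), Add(41912, Function('z')(-169))) = Mul(Add(Add(48, Mul(12, 17)), -7666), Add(41912, Add(33, Mul(2, -169)))) = Mul(Add(Add(48, 204), -7666), Add(41912, Add(33, -338))) = Mul(Add(252, -7666), Add(41912, -305)) = Mul(-7414, 41607) = -308474298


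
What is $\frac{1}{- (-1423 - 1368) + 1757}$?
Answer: $\frac{1}{4548} \approx 0.00021988$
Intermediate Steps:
$\frac{1}{- (-1423 - 1368) + 1757} = \frac{1}{\left(-1\right) \left(-2791\right) + 1757} = \frac{1}{2791 + 1757} = \frac{1}{4548}$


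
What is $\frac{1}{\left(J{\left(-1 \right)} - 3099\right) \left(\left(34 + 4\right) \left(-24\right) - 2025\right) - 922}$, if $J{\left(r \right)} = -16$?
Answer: $\frac{1}{9147833} \approx 1.0932 \cdot 10^{-7}$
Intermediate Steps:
$\frac{1}{\left(J{\left(-1 \right)} - 3099\right) \left(\left(34 + 4\right) \left(-24\right) - 2025\right) - 922} = \frac{1}{\left(-16 - 3099\right) \left(\left(34 + 4\right) \left(-24\right) - 2025\right) - 922} = \frac{1}{- 3115 \left(38 \left(-24\right) - 2025\right) - 922} = \frac{1}{- 3115 \left(-912 - 2025\right) - 922} = \frac{1}{\left(-3115\right) \left(-2937\right) - 922} = \frac{1}{9148755 - 922} = \frac{1}{9147833}$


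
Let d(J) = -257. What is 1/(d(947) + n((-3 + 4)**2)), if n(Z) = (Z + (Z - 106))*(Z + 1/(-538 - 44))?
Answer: -291/104999 ≈ -0.0027715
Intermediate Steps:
n(Z) = (-106 + 2*Z)*(-1/582 + Z) (n(Z) = (Z + (-106 + Z))*(Z + 1/(-582)) = (-106 + 2*Z)*(Z - 1/582) = (-106 + 2*Z)*(-1/582 + Z))
1/(d(947) + n((-3 + 4)**2)) = 1/(-257 + (53/291 + 2*((-3 + 4)**2)**2 - 30847*(-3 + 4)**2/291)) = 1/(-257 + (53/291 + 2*(1**2)**2 - 30847/291*1**2)) = 1/(-257 + (53/291 + 2*1**2 - 30847/291*1)) = 1/(-257 + (53/291 + 2*1 - 30847/291)) = 1/(-257 + (53/291 + 2 - 30847/291)) = 1/(-257 - 30212/291) = 1/(-104999/291) = -291/104999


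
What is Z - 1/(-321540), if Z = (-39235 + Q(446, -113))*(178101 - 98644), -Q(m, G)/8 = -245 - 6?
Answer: -951097872918059/321540 ≈ -2.9579e+9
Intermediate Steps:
Q(m, G) = 2008 (Q(m, G) = -8*(-245 - 6) = -8*(-251) = 2008)
Z = -2957945739 (Z = (-39235 + 2008)*(178101 - 98644) = -37227*79457 = -2957945739)
Z - 1/(-321540) = -2957945739 - 1/(-321540) = -2957945739 - 1*(-1/321540) = -2957945739 + 1/321540 = -951097872918059/321540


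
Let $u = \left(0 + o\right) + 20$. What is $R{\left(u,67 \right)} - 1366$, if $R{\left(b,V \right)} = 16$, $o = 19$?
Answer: $-1350$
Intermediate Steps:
$u = 39$ ($u = \left(0 + 19\right) + 20 = 19 + 20 = 39$)
$R{\left(u,67 \right)} - 1366 = 16 - 1366 = -1350$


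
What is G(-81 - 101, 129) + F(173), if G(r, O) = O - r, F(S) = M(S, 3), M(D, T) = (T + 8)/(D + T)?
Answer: 4977/16 ≈ 311.06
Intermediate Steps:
M(D, T) = (8 + T)/(D + T)
F(S) = 11/(3 + S) (F(S) = (8 + 3)/(S + 3) = 11/(3 + S))
G(-81 - 101, 129) + F(173) = (129 - (-81 - 101)) + 11/(3 + 173) = (129 - 1*(-182)) + 11/176 = (129 + 182) + 11*(1/176) = 311 + 1/16 = 4977/16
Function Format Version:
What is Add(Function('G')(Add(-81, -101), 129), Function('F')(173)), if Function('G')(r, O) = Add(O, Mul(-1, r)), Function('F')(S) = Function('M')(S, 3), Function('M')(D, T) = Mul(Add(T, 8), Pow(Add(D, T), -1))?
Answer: Rational(4977, 16) ≈ 311.06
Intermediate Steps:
Function('M')(D, T) = Mul(Pow(Add(D, T), -1), Add(8, T)) (Function('M')(D, T) = Mul(Add(8, T), Pow(Add(D, T), -1)) = Mul(Pow(Add(D, T), -1), Add(8, T)))
Function('F')(S) = Mul(11, Pow(Add(3, S), -1)) (Function('F')(S) = Mul(Pow(Add(S, 3), -1), Add(8, 3)) = Mul(Pow(Add(3, S), -1), 11) = Mul(11, Pow(Add(3, S), -1)))
Add(Function('G')(Add(-81, -101), 129), Function('F')(173)) = Add(Add(129, Mul(-1, Add(-81, -101))), Mul(11, Pow(Add(3, 173), -1))) = Add(Add(129, Mul(-1, -182)), Mul(11, Pow(176, -1))) = Add(Add(129, 182), Mul(11, Rational(1, 176))) = Add(311, Rational(1, 16)) = Rational(4977, 16)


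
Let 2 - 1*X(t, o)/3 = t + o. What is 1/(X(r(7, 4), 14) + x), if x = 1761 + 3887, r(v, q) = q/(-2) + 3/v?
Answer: 7/39317 ≈ 0.00017804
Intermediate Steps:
r(v, q) = 3/v - q/2 (r(v, q) = q*(-½) + 3/v = -q/2 + 3/v = 3/v - q/2)
x = 5648
X(t, o) = 6 - 3*o - 3*t (X(t, o) = 6 - 3*(t + o) = 6 - 3*(o + t) = 6 + (-3*o - 3*t) = 6 - 3*o - 3*t)
1/(X(r(7, 4), 14) + x) = 1/((6 - 3*14 - 3*(3/7 - ½*4)) + 5648) = 1/((6 - 42 - 3*(3*(⅐) - 2)) + 5648) = 1/((6 - 42 - 3*(3/7 - 2)) + 5648) = 1/((6 - 42 - 3*(-11/7)) + 5648) = 1/((6 - 42 + 33/7) + 5648) = 1/(-219/7 + 5648) = 1/(39317/7) = 7/39317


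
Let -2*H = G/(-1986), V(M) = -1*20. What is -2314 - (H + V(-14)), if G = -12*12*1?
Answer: -759302/331 ≈ -2294.0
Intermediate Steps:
V(M) = -20
G = -144 (G = -144*1 = -144)
H = -12/331 (H = -(-72)/(-1986) = -(-72)*(-1)/1986 = -½*24/331 = -12/331 ≈ -0.036254)
-2314 - (H + V(-14)) = -2314 - (-12/331 - 20) = -2314 - 1*(-6632/331) = -2314 + 6632/331 = -759302/331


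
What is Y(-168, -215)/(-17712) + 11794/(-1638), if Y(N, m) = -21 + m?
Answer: -2895955/402948 ≈ -7.1869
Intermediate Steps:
Y(-168, -215)/(-17712) + 11794/(-1638) = (-21 - 215)/(-17712) + 11794/(-1638) = -236*(-1/17712) + 11794*(-1/1638) = 59/4428 - 5897/819 = -2895955/402948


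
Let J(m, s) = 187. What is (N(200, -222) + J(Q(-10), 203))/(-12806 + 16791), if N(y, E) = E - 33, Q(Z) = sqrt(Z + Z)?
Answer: -68/3985 ≈ -0.017064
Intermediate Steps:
Q(Z) = sqrt(2)*sqrt(Z) (Q(Z) = sqrt(2*Z) = sqrt(2)*sqrt(Z))
N(y, E) = -33 + E
(N(200, -222) + J(Q(-10), 203))/(-12806 + 16791) = ((-33 - 222) + 187)/(-12806 + 16791) = (-255 + 187)/3985 = -68*1/3985 = -68/3985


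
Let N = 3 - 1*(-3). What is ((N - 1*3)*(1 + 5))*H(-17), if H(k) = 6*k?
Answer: -1836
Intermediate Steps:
N = 6 (N = 3 + 3 = 6)
((N - 1*3)*(1 + 5))*H(-17) = ((6 - 1*3)*(1 + 5))*(6*(-17)) = ((6 - 3)*6)*(-102) = (3*6)*(-102) = 18*(-102) = -1836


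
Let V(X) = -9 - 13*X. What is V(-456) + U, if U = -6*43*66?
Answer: -11109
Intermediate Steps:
U = -17028 (U = -258*66 = -17028)
V(-456) + U = (-9 - 13*(-456)) - 17028 = (-9 + 5928) - 17028 = 5919 - 17028 = -11109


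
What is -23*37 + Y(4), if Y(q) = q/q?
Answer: -850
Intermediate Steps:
Y(q) = 1
-23*37 + Y(4) = -23*37 + 1 = -851 + 1 = -850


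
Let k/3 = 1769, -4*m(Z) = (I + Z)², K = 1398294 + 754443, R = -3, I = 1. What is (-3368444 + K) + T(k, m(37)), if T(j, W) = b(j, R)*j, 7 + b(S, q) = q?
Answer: -1268777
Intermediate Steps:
K = 2152737
m(Z) = -(1 + Z)²/4
b(S, q) = -7 + q
k = 5307 (k = 3*1769 = 5307)
T(j, W) = -10*j (T(j, W) = (-7 - 3)*j = -10*j)
(-3368444 + K) + T(k, m(37)) = (-3368444 + 2152737) - 10*5307 = -1215707 - 53070 = -1268777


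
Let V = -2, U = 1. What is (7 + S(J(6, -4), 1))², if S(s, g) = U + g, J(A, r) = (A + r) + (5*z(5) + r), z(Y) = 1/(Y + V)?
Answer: 81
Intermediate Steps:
z(Y) = 1/(-2 + Y) (z(Y) = 1/(Y - 2) = 1/(-2 + Y))
J(A, r) = 5/3 + A + 2*r (J(A, r) = (A + r) + (5/(-2 + 5) + r) = (A + r) + (5/3 + r) = 5/3 + A + 2*r)
S(s, g) = 1 + g
(7 + S(J(6, -4), 1))² = (7 + (1 + 1))² = (7 + 2)² = 9² = 81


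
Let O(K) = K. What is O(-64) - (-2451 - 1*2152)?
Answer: 4539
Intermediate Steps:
O(-64) - (-2451 - 1*2152) = -64 - (-2451 - 1*2152) = -64 - (-2451 - 2152) = -64 - 1*(-4603) = -64 + 4603 = 4539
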